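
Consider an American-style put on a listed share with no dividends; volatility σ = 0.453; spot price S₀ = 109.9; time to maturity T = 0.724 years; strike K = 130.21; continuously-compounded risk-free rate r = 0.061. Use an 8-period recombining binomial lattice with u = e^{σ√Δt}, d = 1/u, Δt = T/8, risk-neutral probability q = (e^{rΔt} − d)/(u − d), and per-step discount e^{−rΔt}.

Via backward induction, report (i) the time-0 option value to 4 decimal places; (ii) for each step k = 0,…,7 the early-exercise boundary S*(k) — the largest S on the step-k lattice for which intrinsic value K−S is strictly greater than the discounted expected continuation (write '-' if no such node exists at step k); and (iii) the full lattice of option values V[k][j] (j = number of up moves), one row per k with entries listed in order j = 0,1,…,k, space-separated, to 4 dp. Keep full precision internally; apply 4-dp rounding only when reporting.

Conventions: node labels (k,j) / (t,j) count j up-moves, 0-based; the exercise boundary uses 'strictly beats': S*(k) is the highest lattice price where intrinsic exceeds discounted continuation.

params: Δt=0.09050 u=1.14600 d=0.87260 q=0.48623 e^(-rΔt)=0.99449
t_8 payoffs: 93.2678 81.6933 66.4923 46.5286 20.3100 0.0000 0.0000 0.0000 0.0000
t_7: node(7,0) S=42.3358 payoff=87.8742 vs cont=87.1574 → 87.8742 [stop]  node(7,1) S=55.6002 payoff=74.6098 vs cont=73.8930 → 74.6098 [stop]  node(7,2) S=73.0205 payoff=57.1895 vs cont=56.4727 → 57.1895 [stop]  node(7,3) S=95.8988 payoff=34.3112 vs cont=33.5943 → 34.3112 [stop]  node(7,4) S=125.9453 payoff=4.2647 vs cont=10.3772 → 10.3772 [wait]  node(7,5) S=165.4058 payoff=0.0000 vs cont=0.0000 → 0.0000 [wait]  node(7,6) S=217.2298 payoff=0.0000 vs cont=0.0000 → 0.0000 [wait]  node(7,7) S=285.2910 payoff=0.0000 vs cont=0.0000 → 0.0000 [wait]  ⇒ S*(7)=95.8988
t_6: node(6,0) S=48.5167 payoff=81.6933 vs cont=80.9764 → 81.6933 [stop]  node(6,1) S=63.7177 payoff=66.4923 vs cont=65.7754 → 66.4923 [stop]  node(6,2) S=83.6814 payoff=46.5286 vs cont=45.8117 → 46.5286 [stop]  node(6,3) S=109.9000 payoff=20.3100 vs cont=22.5489 → 22.5489 [wait]  node(6,4) S=144.3332 payoff=0.0000 vs cont=5.3021 → 5.3021 [wait]  node(6,5) S=189.5549 payoff=0.0000 vs cont=0.0000 → 0.0000 [wait]  node(6,6) S=248.9452 payoff=0.0000 vs cont=0.0000 → 0.0000 [wait]  ⇒ S*(6)=83.6814
t_5: node(5,0) S=55.6002 payoff=74.6098 vs cont=73.8930 → 74.6098 [stop]  node(5,1) S=73.0205 payoff=57.1895 vs cont=56.4727 → 57.1895 [stop]  node(5,2) S=95.8988 payoff=34.3112 vs cont=34.6769 → 34.6769 [wait]  node(5,3) S=125.9453 payoff=4.2647 vs cont=14.0850 → 14.0850 [wait]  node(5,4) S=165.4058 payoff=0.0000 vs cont=2.7091 → 2.7091 [wait]  node(5,5) S=217.2298 payoff=0.0000 vs cont=0.0000 → 0.0000 [wait]  ⇒ S*(5)=73.0205
t_4: node(4,0) S=63.7177 payoff=66.4923 vs cont=65.7754 → 66.4923 [stop]  node(4,1) S=83.6814 payoff=46.5286 vs cont=45.9886 → 46.5286 [stop]  node(4,2) S=109.9000 payoff=20.3100 vs cont=24.5287 → 24.5287 [wait]  node(4,3) S=144.3332 payoff=0.0000 vs cont=8.5066 → 8.5066 [wait]  node(4,4) S=189.5549 payoff=0.0000 vs cont=1.3842 → 1.3842 [wait]  ⇒ S*(4)=83.6814
t_3: node(3,0) S=73.0205 payoff=57.1895 vs cont=56.4727 → 57.1895 [stop]  node(3,1) S=95.8988 payoff=34.3112 vs cont=35.6343 → 35.6343 [wait]  node(3,2) S=125.9453 payoff=4.2647 vs cont=16.6461 → 16.6461 [wait]  node(3,3) S=165.4058 payoff=0.0000 vs cont=5.0157 → 5.0157 [wait]  ⇒ S*(3)=73.0205
t_2: node(2,0) S=83.6814 payoff=46.5286 vs cont=46.4515 → 46.5286 [stop]  node(2,1) S=109.9000 payoff=20.3100 vs cont=26.2563 → 26.2563 [wait]  node(2,2) S=144.3332 payoff=0.0000 vs cont=10.9305 → 10.9305 [wait]  ⇒ S*(2)=83.6814
t_1: node(1,0) S=95.8988 payoff=34.3112 vs cont=36.4697 → 36.4697 [wait]  node(1,1) S=125.9453 payoff=4.2647 vs cont=18.7009 → 18.7009 [wait]  ⇒ S*(1)=-
t_0: node(0,0) S=109.9000 payoff=20.3100 vs cont=27.6767 → 27.6767 [wait]  ⇒ S*(0)=-

price = 27.6767
boundary = - - 83.6814 73.0205 83.6814 73.0205 83.6814 95.8988
tree:
27.6767
36.4697 18.7009
46.5286 26.2563 10.9305
57.1895 35.6343 16.6461 5.0157
66.4923 46.5286 24.5287 8.5066 1.3842
74.6098 57.1895 34.6769 14.0850 2.7091 0.0000
81.6933 66.4923 46.5286 22.5489 5.3021 0.0000 0.0000
87.8742 74.6098 57.1895 34.3112 10.3772 0.0000 0.0000 0.0000
93.2678 81.6933 66.4923 46.5286 20.3100 0.0000 0.0000 0.0000 0.0000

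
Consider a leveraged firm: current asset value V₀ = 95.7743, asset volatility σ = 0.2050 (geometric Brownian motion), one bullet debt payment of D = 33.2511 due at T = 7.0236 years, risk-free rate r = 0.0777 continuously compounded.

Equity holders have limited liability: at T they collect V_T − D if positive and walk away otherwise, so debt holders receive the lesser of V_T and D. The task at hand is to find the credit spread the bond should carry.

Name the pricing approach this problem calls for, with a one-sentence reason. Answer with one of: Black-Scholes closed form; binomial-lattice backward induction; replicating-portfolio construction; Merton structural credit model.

Key observation: the question is about default risk generated by asset-value dynamics against a debt face of 33.2511 — the structural framework prices exactly that.

framework: Merton structural credit model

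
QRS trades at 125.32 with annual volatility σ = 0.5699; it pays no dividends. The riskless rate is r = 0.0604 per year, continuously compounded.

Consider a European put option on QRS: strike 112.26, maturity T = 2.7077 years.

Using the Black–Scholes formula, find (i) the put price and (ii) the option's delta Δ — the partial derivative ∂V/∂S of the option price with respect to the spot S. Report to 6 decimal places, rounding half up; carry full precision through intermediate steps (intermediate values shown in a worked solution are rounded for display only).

price = 26.361687
Δ = -0.223436

σ√T = 0.5699·√2.7077 = 0.937776
d₁ = (ln(S/K) + (r+σ²/2)T) / (σ√T) = (ln(125.32/112.26) + (0.0604+0.5699²/2)·2.7077) / 0.937776 = (0.110053 + 0.603257) / 0.937776 = 0.760640
d₂ = d₁ − σ√T = 0.760640 − 0.937776 = -0.177136
e^{−rT} = 0.849128
N(−d₁) = 0.223436,  N(−d₂) = 0.570299
Put price V = K·e^{−rT}·N(−d₂) − S·N(−d₁) = 54.362700 − 28.001013 = 26.361687
Δ = −N(−d₁) = -0.223436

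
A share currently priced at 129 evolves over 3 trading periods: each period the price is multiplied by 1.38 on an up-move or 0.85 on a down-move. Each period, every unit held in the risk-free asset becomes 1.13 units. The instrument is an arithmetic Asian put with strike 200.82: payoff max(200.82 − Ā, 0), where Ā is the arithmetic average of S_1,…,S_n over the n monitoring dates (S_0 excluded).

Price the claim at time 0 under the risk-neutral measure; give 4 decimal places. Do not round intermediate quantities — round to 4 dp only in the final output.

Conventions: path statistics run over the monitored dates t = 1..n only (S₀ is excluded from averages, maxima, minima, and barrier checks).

price = 30.8224

Set p* = 0.5283 (from d < R < u); the path-dependent value is the discounted p*-expectation over all price paths.
Enumerate all 2^3 = 8 price paths (U = up ×1.38, D = down ×0.85); each path with k up-moves has probability p*^k·(1−p*)^(3−k).
DDD: Ā=94.0249, payoff=106.7951, prob=0.104952
UDD: Ā=152.6522, payoff=48.1679, prob=0.117547
DUD: Ā=129.8622, payoff=70.9578, prob=0.117547
UUD: Ā=210.8350, payoff=0.0000, prob=0.131652
DDU: Ā=110.4907, payoff=90.3294, prob=0.117547
UDU: Ā=179.3848, payoff=21.4352, prob=0.131652
DUU: Ā=156.5948, payoff=44.2252, prob=0.131652
UUU: Ā=254.2363, payoff=0.0000, prob=0.147451
Price = Σ prob·payoff / R^3 = 44.473493 / 1.442897 = 30.8224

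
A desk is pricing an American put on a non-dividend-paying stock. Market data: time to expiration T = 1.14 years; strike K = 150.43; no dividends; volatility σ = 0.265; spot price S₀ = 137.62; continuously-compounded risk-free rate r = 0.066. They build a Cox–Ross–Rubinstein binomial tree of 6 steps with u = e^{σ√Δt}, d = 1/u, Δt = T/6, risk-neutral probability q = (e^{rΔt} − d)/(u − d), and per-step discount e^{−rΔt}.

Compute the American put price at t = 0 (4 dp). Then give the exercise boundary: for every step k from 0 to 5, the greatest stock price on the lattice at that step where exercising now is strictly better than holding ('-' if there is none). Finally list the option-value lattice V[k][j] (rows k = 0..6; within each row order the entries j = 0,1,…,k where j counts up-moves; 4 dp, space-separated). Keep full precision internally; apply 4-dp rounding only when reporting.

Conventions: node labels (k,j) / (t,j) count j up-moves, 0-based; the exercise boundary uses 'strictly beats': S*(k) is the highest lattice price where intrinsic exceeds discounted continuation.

Δt=0.19000, u=1.12245, d=0.89091, q=0.52566, disc=e^(-rΔt)=0.98754
k=6 terminal: V=max(K-S,0) → 81.6143 63.7301 41.1979 12.8100 0.0000 0.0000 0.0000
k=5: j=0 S=77.2419 intr=73.1881 cont=71.3135 V=73.1881[EX]; j=1 S=97.3160 intr=53.1140 cont=51.2393 V=53.1140[EX]; j=2 S=122.6072 intr=27.8228 cont=25.9482 V=27.8228[EX]; j=3 S=154.4711 intr=0.0000 cont=6.0006 V=6.0006[hold]; j=4 S=194.6161 intr=0.0000 cont=0.0000 V=0.0000[hold]; j=5 S=245.1942 intr=0.0000 cont=0.0000 V=0.0000[hold]  S*(5)=122.6072
k=4: j=0 S=86.6999 intr=63.7301 cont=61.8555 V=63.7301[EX]; j=1 S=109.2321 intr=41.1979 cont=39.3233 V=41.1979[EX]; j=2 S=137.6200 intr=12.8100 cont=16.1481 V=16.1481[hold]; j=3 S=173.3856 intr=0.0000 cont=2.8109 V=2.8109[hold]; j=4 S=218.4462 intr=0.0000 cont=0.0000 V=0.0000[hold]  S*(4)=109.2321
k=3: j=0 S=97.3160 intr=53.1140 cont=51.2393 V=53.1140[EX]; j=1 S=122.6072 intr=27.8228 cont=27.6810 V=27.8228[EX]; j=2 S=154.4711 intr=0.0000 cont=9.0235 V=9.0235[hold]; j=3 S=194.6161 intr=0.0000 cont=1.3167 V=1.3167[hold]  S*(3)=122.6072
k=2: j=0 S=109.2321 intr=41.1979 cont=39.3233 V=41.1979[EX]; j=1 S=137.6200 intr=12.8100 cont=17.7173 V=17.7173[hold]; j=2 S=173.3856 intr=0.0000 cont=4.9104 V=4.9104[hold]  S*(2)=109.2321
k=1: j=0 S=122.6072 intr=27.8228 cont=28.4956 V=28.4956[hold]; j=1 S=154.4711 intr=0.0000 cont=10.8484 V=10.8484[hold]  S*(1)=-
k=0: j=0 S=137.6200 intr=12.8100 cont=18.9797 V=18.9797[hold]  S*(0)=-

price = 18.9797
boundary = - - 109.2321 122.6072 109.2321 122.6072
tree:
18.9797
28.4956 10.8484
41.1979 17.7173 4.9104
53.1140 27.8228 9.0235 1.3167
63.7301 41.1979 16.1481 2.8109 0.0000
73.1881 53.1140 27.8228 6.0006 0.0000 0.0000
81.6143 63.7301 41.1979 12.8100 0.0000 0.0000 0.0000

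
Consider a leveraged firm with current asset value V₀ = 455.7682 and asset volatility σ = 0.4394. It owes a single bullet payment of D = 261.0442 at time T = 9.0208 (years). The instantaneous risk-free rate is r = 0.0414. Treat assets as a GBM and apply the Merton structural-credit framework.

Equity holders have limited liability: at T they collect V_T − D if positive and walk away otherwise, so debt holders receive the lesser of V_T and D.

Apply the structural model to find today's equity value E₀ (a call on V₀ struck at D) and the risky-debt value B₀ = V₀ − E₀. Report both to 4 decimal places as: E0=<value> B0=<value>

E0=323.4252 B0=132.3430

Work the structural quantities from V₀ = 455.7682 against face 261.0442:
d₁ = [ln(V₀/D) + (r + σ²/2)T] / (σ√T)
   = [ln(455.7682/261.0442) + (0.0414 + 0.5·0.4394²)·9.0208] / (0.4394·√9.0208)
   = [0.557295 + 1.244295] / 1.319722 = 1.365127
d₂ = d₁ − σ√T = 1.365127 − 1.319722 = 0.045405
N(d₁) = 0.913894,  N(d₂) = 0.518108,  e^(−rT) = 0.688348
E₀ = V₀·N(d₁) − D·e^(−rT)·N(d₂)
   = 455.7682·0.913894 − 261.0442·0.688348·0.518108 = 323.425230
B₀ = V₀ − E₀ = 455.7682 − 323.425230 = 132.342970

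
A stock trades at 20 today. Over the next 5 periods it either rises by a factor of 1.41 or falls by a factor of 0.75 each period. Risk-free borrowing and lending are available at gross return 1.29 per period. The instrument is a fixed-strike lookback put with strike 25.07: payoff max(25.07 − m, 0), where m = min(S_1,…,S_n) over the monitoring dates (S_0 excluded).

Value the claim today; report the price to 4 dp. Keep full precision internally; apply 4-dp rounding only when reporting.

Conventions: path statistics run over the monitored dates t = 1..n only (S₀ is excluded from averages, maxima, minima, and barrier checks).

With p* = (R−d)/(u−d) = 0.8182, sum probability × payoff across the paths and divide by R^5.
Enumerate all 2^5 = 32 price paths (U = up ×1.41, D = down ×0.75); each path with k up-moves has probability p*^k·(1−p*)^(5−k).
DDDDD: m=4.7461, payoff=20.3239, prob=0.000199
UDDDD: m=8.9227, payoff=16.1473, prob=0.000894
DUDDD: m=8.9227, payoff=16.1473, prob=0.000894
UUDDD: m=16.7746, payoff=8.2954, prob=0.004024
DDUDD: m=8.9227, payoff=16.1473, prob=0.000894
UDUDD: m=16.7746, payoff=8.2954, prob=0.004024
DUUDD: m=15.0000, payoff=10.0700, prob=0.004024
UUUDD: m=28.2000, payoff=0.0000, prob=0.018106
DDDUD: m=8.4375, payoff=16.6325, prob=0.000894
UDDUD: m=15.8625, payoff=9.2075, prob=0.004024
DUDUD: m=15.0000, payoff=10.0700, prob=0.004024
UUDUD: m=28.2000, payoff=0.0000, prob=0.018106
DDUUD: m=11.2500, payoff=13.8200, prob=0.004024
UDUUD: m=21.1500, payoff=3.9200, prob=0.018106
DUUUD: m=15.0000, payoff=10.0700, prob=0.018106
UUUUD: m=28.2000, payoff=0.0000, prob=0.081477
DDDDU: m=6.3281, payoff=18.7419, prob=0.000894
UDDDU: m=11.8969, payoff=13.1731, prob=0.004024
DUDDU: m=11.8969, payoff=13.1731, prob=0.004024
UUDDU: m=22.3661, payoff=2.7039, prob=0.018106
DDUDU: m=11.2500, payoff=13.8200, prob=0.004024
UDUDU: m=21.1500, payoff=3.9200, prob=0.018106
DUUDU: m=15.0000, payoff=10.0700, prob=0.018106
UUUDU: m=28.2000, payoff=0.0000, prob=0.081477
DDDUU: m=8.4375, payoff=16.6325, prob=0.004024
UDDUU: m=15.8625, payoff=9.2075, prob=0.018106
DUDUU: m=15.0000, payoff=10.0700, prob=0.018106
UUDUU: m=28.2000, payoff=0.0000, prob=0.081477
DDUUU: m=11.2500, payoff=13.8200, prob=0.018106
UDUUU: m=21.1500, payoff=3.9200, prob=0.081477
DUUUU: m=15.0000, payoff=10.0700, prob=0.081477
UUUUU: m=28.2000, payoff=0.0000, prob=0.366648
Price = Σ prob·payoff / R^5 = 2.842653 / 3.572305 = 0.7957

price = 0.7957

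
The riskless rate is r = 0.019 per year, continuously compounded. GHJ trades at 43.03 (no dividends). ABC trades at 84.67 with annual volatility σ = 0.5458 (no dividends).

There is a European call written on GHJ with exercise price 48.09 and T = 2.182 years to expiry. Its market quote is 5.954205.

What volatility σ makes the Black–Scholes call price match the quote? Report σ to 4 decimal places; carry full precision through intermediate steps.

At σ = 0.2840 the Black–Scholes value reproduces the quote:
σ√T = 0.284·√2.182 = 0.419513
d₁ = (ln(S/K) + (r+σ²/2)T) / (σ√T) = (ln(43.03/48.09) + (0.019+0.284²/2)·2.182) / 0.419513 = (-0.111177 + 0.129454) / 0.419513 = 0.043567
d₂ = d₁ − σ√T = 0.043567 − 0.419513 = -0.375946
e^{−rT} = 0.959390
N(d₁) = 0.517375,  N(d₂) = 0.353478
V = S·N(d₁) − K·e^{−rT}·N(d₂) = 22.262658 − 16.308453 = 5.954205 (equal to the quote); since ∂V/∂σ > 0 for all σ, the implied volatility is unique

sigma = 0.2840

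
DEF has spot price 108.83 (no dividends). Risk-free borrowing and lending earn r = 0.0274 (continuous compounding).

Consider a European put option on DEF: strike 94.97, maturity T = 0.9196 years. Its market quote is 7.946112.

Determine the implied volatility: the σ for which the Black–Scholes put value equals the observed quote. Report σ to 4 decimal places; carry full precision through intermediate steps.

At σ = 0.3832 the Black–Scholes value reproduces the quote:
σ√T = 0.3832·√0.9196 = 0.367473
d₁ = (ln(S/K) + (r+σ²/2)T) / (σ√T) = (ln(108.83/94.97) + (0.0274+0.3832²/2)·0.9196) / 0.367473 = (0.136226 + 0.092715) / 0.367473 = 0.623015
d₂ = d₁ − σ√T = 0.623015 − 0.367473 = 0.255543
e^{−rT} = 0.975118
N(−d₁) = 0.266637,  N(−d₂) = 0.399152
V = K·e^{−rT}·N(−d₂) − S·N(−d₁) = 36.964240 − 29.018128 = 7.946112 (matching the quote); vega is positive throughout, so no other σ reproduces this price

sigma = 0.3832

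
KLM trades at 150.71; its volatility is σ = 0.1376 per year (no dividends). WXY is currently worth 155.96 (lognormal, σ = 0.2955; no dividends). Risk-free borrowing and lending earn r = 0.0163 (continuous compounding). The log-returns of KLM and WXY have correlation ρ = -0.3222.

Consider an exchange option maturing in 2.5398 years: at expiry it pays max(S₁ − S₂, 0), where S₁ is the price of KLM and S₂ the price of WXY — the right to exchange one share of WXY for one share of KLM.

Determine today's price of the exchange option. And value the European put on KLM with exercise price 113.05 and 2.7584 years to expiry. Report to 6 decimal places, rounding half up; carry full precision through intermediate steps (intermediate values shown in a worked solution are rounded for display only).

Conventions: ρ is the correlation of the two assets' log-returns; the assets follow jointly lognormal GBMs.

σ_eff = √(σ₁² + σ₂² − 2ρσ₁σ₂) = √(0.1376² + 0.2955² − 2·-0.3222·0.1376·0.2955) = 0.363945
d₁ = (ln(S₁/S₂) + (q₂ − q₁ + σ_eff²/2)T) / (σ_eff√T) = (ln(150.71/155.96) + (0.0 − 0.0 + 0.066228)·2.5398) / 0.580010 = 0.230968
d₂ = d₁ − σ_eff√T = 0.230968 − 0.580010 = -0.349042
N(d₁) = 0.591330,  N(d₂) = 0.363529
V = S₁·e^{−q₁T}·N(d₁) − S₂·e^{−q₂T}·N(d₂) = 89.119356 − 56.695966 = 32.423390
[vanilla: KLM put K=113.05]
σ√T = 0.1376·√2.7584 = 0.228532
d₁ = (ln(S/K) + (r+σ²/2)T) / (σ√T) = (ln(150.71/113.05) + (0.0163+0.1376²/2)·2.7584) / 0.228532 = (0.287527 + 0.071075) / 0.228532 = 1.569157
d₂ = d₁ − σ√T = 1.569157 − 0.228532 = 1.340625
e^{−rT} = 0.956034
N(−d₁) = 0.058306,  N(−d₂) = 0.090021
price = K·e^{−rT}·N(−d₂) − S·N(−d₁) = 9.729449 − 8.787249 = 0.942200

exchange price = 32.423390
price(KLM put K=113.05) = 0.942200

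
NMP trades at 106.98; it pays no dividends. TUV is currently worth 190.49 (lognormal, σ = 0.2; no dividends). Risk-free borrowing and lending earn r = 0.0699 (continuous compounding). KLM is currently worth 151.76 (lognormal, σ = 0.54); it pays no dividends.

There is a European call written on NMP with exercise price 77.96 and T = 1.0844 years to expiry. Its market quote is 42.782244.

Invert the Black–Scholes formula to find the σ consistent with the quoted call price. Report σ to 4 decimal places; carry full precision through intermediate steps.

sigma = 0.5806

At σ = 0.5806 the Black–Scholes value reproduces the quote:
σ√T = 0.5806·√1.0844 = 0.604605
d₁ = (ln(S/K) + (r+σ²/2)T) / (σ√T) = (ln(106.98/77.96) + (0.0699+0.5806²/2)·1.0844) / 0.604605 = (0.316446 + 0.258573) / 0.604605 = 0.951066
d₂ = d₁ − σ√T = 0.951066 − 0.604605 = 0.346461
e^{−rT} = 0.927002
N(d₁) = 0.829215,  N(d₂) = 0.635502
V = S·N(d₁) − K·e^{−rT}·N(d₂) = 88.709370 − 45.927125 = 42.782244 (equal to the quote); since ∂V/∂σ > 0 for all σ, the implied volatility is unique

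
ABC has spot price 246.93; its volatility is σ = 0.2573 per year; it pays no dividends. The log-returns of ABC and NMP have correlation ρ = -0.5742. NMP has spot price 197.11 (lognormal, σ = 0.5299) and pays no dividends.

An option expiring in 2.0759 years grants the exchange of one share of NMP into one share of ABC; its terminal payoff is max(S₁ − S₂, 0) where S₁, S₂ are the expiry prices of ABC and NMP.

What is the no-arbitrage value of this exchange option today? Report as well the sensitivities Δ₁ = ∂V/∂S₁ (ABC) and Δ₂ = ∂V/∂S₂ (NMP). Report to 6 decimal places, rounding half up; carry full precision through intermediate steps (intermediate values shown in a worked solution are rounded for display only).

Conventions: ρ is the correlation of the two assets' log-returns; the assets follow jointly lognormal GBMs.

σ_eff = √(σ₁² + σ₂² − 2ρσ₁σ₂) = √(0.2573² + 0.5299² − 2·-0.5742·0.2573·0.5299) = 0.709629
d₁ = (ln(S₁/S₂) + (q₂ − q₁ + σ_eff²/2)T) / (σ_eff√T) = (ln(246.93/197.11) + (0.0 − 0.0 + 0.251787)·2.0759) / 1.022433 = 0.731615
d₂ = d₁ − σ_eff√T = 0.731615 − 1.022433 = -0.290818
N(d₁) = 0.767798,  N(d₂) = 0.385595
V = S₁·e^{−q₁T}·N(d₁) − S₂·e^{−q₂T}·N(d₂) = 189.592427 − 76.004704 = 113.587723
Key observation: no risk-free rate is needed — with the second asset as numeraire the exchange option is a call on the ratio S₁/S₂, and r cancels out of the value.
Δ₁ = e^{−q₁T}·N(d₁) = 0.767798;  Δ₂ = −e^{−q₂T}·N(d₂) = -0.385595

exchange price = 113.587723
Δ1 = 0.767798
Δ2 = -0.385595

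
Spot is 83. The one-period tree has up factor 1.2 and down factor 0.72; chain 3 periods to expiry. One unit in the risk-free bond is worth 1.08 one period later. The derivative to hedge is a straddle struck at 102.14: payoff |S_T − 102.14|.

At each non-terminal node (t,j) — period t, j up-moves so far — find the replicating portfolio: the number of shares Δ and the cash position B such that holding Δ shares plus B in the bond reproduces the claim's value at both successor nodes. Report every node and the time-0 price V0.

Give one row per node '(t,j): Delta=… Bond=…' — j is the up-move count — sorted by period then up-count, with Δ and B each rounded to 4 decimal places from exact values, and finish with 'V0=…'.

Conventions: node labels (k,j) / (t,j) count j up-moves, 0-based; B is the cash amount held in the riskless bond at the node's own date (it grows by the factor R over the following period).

(0,0): Delta=-0.0005 Bond=25.7783
(1,0): Delta=-1.0000 Bond=87.5686
(1,1): Delta=0.1994 Bond=7.9312
(2,0): Delta=-1.0000 Bond=94.5741
(2,1): Delta=-1.0000 Bond=94.5741
(2,2): Delta=0.4392 Bond=-20.1037
V0=25.7339

The replicating-portfolio and risk-neutral prices coincide; use p* = (1.08−0.72)/(1.2−0.72) = 0.7500 for the latter.
Expiry values: V(3,0)=71.1604, V(3,1)=50.5074, V(3,2)=16.0856, V(3,3)=41.2840
Node (2,0) S=43.0272: V=(p*·50.5074+(1−p*)·71.1604)/1.08=51.5469; Δ=(50.5074−71.1604)/(51.6326−30.9796)=-1.0000; B=V−Δ·S=94.5741
Node (2,1) S=71.7120: V=(p*·16.0856+(1−p*)·50.5074)/1.08=22.8621; Δ=(16.0856−50.5074)/(86.0544−51.6326)=-1.0000; B=V−Δ·S=94.5741
Node (2,2) S=119.5200: V=(p*·41.2840+(1−p*)·16.0856)/1.08=32.3930; Δ=(41.2840−16.0856)/(143.4240−86.0544)=0.4392; B=V−Δ·S=-20.1037
Node (1,0) S=59.7600: V=(p*·22.8621+(1−p*)·51.5469)/1.08=27.8086; Δ=(22.8621−51.5469)/(71.7120−43.0272)=-1.0000; B=V−Δ·S=87.5686
Node (1,1) S=99.6000: V=(p*·32.3930+(1−p*)·22.8621)/1.08=27.7873; Δ=(32.3930−22.8621)/(119.5200−71.7120)=0.1994; B=V−Δ·S=7.9312
Node (0,0) S=83.0000: V=(p*·27.7873+(1−p*)·27.8086)/1.08=25.7339; Δ=(27.7873−27.8086)/(99.6000−59.7600)=-0.0005; B=V−Δ·S=25.7783
Sanity check at the root: Δ(0,0)·S0 + B(0,0) reproduces V0 = 25.7339.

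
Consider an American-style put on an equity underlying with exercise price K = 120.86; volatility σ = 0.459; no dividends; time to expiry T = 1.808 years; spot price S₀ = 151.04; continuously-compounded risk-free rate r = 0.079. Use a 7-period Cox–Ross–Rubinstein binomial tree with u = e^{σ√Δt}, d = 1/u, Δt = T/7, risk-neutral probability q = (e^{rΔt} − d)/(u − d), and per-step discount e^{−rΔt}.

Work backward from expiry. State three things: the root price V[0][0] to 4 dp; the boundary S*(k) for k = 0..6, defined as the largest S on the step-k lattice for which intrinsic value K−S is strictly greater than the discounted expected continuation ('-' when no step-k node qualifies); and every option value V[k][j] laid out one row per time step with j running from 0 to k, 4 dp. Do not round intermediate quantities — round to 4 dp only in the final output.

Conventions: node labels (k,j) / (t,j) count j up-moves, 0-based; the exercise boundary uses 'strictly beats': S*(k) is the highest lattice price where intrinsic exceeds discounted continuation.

price = 13.6825
boundary = - - - 75.0180 59.4096 75.0180 94.7271
tree:
13.6825
21.1623 6.3440
31.7462 10.8547 1.8375
45.8420 18.1695 3.5708 0.0803
61.4504 29.5080 6.9361 0.1594 0.0000
73.8113 45.8420 13.4666 0.3163 0.0000 0.0000
83.6003 61.4504 26.1329 0.6277 0.0000 0.0000 0.0000
91.3526 73.8113 45.8420 1.2457 0.0000 0.0000 0.0000 0.0000

params: Δt=0.25829 u=1.26273 d=0.79194 q=0.48573 e^(-rΔt)=0.97980
t_7 payoffs: 91.3526 73.8113 45.8420 1.2457 0.0000 0.0000 0.0000 0.0000
t_6: node(6,0) S=37.2597 payoff=83.6003 vs cont=81.1592 → 83.6003 [stop]  node(6,1) S=59.4096 payoff=61.4504 vs cont=59.0093 → 61.4504 [stop]  node(6,2) S=94.7271 payoff=26.1329 vs cont=23.6918 → 26.1329 [stop]  node(6,3) S=151.0400 payoff=0.0000 vs cont=0.6277 → 0.6277 [wait]  node(6,4) S=240.8294 payoff=0.0000 vs cont=0.0000 → 0.0000 [wait]  node(6,5) S=383.9964 payoff=0.0000 vs cont=0.0000 → 0.0000 [wait]  node(6,6) S=612.2726 payoff=0.0000 vs cont=0.0000 → 0.0000 [wait]  ⇒ S*(6)=94.7271
t_5: node(5,0) S=47.0487 payoff=73.8113 vs cont=71.3702 → 73.8113 [stop]  node(5,1) S=75.0180 payoff=45.8420 vs cont=43.4009 → 45.8420 [stop]  node(5,2) S=119.6143 payoff=1.2457 vs cont=13.4666 → 13.4666 [wait]  node(5,3) S=190.7220 payoff=0.0000 vs cont=0.3163 → 0.3163 [wait]  node(5,4) S=304.1014 payoff=0.0000 vs cont=0.0000 → 0.0000 [wait]  node(5,5) S=484.8819 payoff=0.0000 vs cont=0.0000 → 0.0000 [wait]  ⇒ S*(5)=75.0180
t_4: node(4,0) S=59.4096 payoff=61.4504 vs cont=59.0093 → 61.4504 [stop]  node(4,1) S=94.7271 payoff=26.1329 vs cont=29.5080 → 29.5080 [wait]  node(4,2) S=151.0400 payoff=0.0000 vs cont=6.9361 → 6.9361 [wait]  node(4,3) S=240.8294 payoff=0.0000 vs cont=0.1594 → 0.1594 [wait]  node(4,4) S=383.9964 payoff=0.0000 vs cont=0.0000 → 0.0000 [wait]  ⇒ S*(4)=59.4096
t_3: node(3,0) S=75.0180 payoff=45.8420 vs cont=45.0071 → 45.8420 [stop]  node(3,1) S=119.6143 payoff=1.2457 vs cont=18.1695 → 18.1695 [wait]  node(3,2) S=190.7220 payoff=0.0000 vs cont=3.5708 → 3.5708 [wait]  node(3,3) S=304.1014 payoff=0.0000 vs cont=0.0803 → 0.0803 [wait]  ⇒ S*(3)=75.0180
t_2: node(2,0) S=94.7271 payoff=26.1329 vs cont=31.7462 → 31.7462 [wait]  node(2,1) S=151.0400 payoff=0.0000 vs cont=10.8547 → 10.8547 [wait]  node(2,2) S=240.8294 payoff=0.0000 vs cont=1.8375 → 1.8375 [wait]  ⇒ S*(2)=-
t_1: node(1,0) S=119.6143 payoff=1.2457 vs cont=21.1623 → 21.1623 [wait]  node(1,1) S=190.7220 payoff=0.0000 vs cont=6.3440 → 6.3440 [wait]  ⇒ S*(1)=-
t_0: node(0,0) S=151.0400 payoff=0.0000 vs cont=13.6825 → 13.6825 [wait]  ⇒ S*(0)=-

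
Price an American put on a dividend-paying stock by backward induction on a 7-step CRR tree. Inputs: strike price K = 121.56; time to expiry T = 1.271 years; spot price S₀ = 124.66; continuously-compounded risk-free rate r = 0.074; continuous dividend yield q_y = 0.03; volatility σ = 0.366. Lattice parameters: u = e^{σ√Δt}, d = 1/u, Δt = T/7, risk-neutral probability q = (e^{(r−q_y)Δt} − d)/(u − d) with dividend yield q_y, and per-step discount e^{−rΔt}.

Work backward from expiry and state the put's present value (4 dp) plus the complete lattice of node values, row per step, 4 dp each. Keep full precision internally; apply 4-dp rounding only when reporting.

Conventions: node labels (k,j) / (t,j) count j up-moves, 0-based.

params: Δt=0.18157 u=1.16878 d=0.85560 q=0.48670 e^(-rΔt)=0.98665
t_7 payoffs: 79.7184 64.4028 43.4812 14.9014 0.0000 0.0000 0.0000 0.0000
k=6: node(6,0) S=48.9035 payoff=72.6565 vs cont=71.2998 → 72.6565 [stop]  node(6,1) S=66.8039 payoff=54.7561 vs cont=53.4966 → 54.7561 [stop]  node(6,2) S=91.2567 payoff=30.3033 vs cont=29.1767 → 30.3033 [stop]  node(6,3) S=124.6600 payoff=0.0000 vs cont=7.5468 → 7.5468 [wait]  node(6,4) S=170.2902 payoff=0.0000 vs cont=0.0000 → 0.0000 [wait]  node(6,5) S=232.6227 payoff=0.0000 vs cont=0.0000 → 0.0000 [wait]  node(6,6) S=317.7713 payoff=0.0000 vs cont=0.0000 → 0.0000 [wait]
k=5: node(5,0) S=57.1572 payoff=64.4028 vs cont=63.0909 → 64.4028 [stop]  node(5,1) S=78.0788 payoff=43.4812 vs cont=42.2829 → 43.4812 [stop]  node(5,2) S=106.6586 payoff=14.9014 vs cont=18.9711 → 18.9711 [wait]  node(5,3) S=145.6996 payoff=0.0000 vs cont=3.8221 → 3.8221 [wait]  node(5,4) S=199.0311 payoff=0.0000 vs cont=0.0000 → 0.0000 [wait]  node(5,5) S=271.8839 payoff=0.0000 vs cont=0.0000 → 0.0000 [wait]
k=4: node(4,0) S=66.8039 payoff=54.7561 vs cont=53.4966 → 54.7561 [stop]  node(4,1) S=91.2567 payoff=30.3033 vs cont=31.1310 → 31.1310 [wait]  node(4,2) S=124.6600 payoff=0.0000 vs cont=11.4432 → 11.4432 [wait]  node(4,3) S=170.2902 payoff=0.0000 vs cont=1.9357 → 1.9357 [wait]  node(4,4) S=232.6227 payoff=0.0000 vs cont=0.0000 → 0.0000 [wait]
k=3: node(3,0) S=78.0788 payoff=43.4812 vs cont=42.6803 → 43.4812 [stop]  node(3,1) S=106.6586 payoff=14.9014 vs cont=21.2613 → 21.2613 [wait]  node(3,2) S=145.6996 payoff=0.0000 vs cont=6.7249 → 6.7249 [wait]  node(3,3) S=199.0311 payoff=0.0000 vs cont=0.9803 → 0.9803 [wait]
k=2: node(2,0) S=91.2567 payoff=30.3033 vs cont=32.2307 → 32.2307 [wait]  node(2,1) S=124.6600 payoff=0.0000 vs cont=13.9971 → 13.9971 [wait]  node(2,2) S=170.2902 payoff=0.0000 vs cont=3.8766 → 3.8766 [wait]
k=1: node(1,0) S=106.6586 payoff=14.9014 vs cont=23.0447 → 23.0447 [wait]  node(1,1) S=145.6996 payoff=0.0000 vs cont=8.9503 → 8.9503 [wait]
k=0: node(0,0) S=124.6600 payoff=0.0000 vs cont=15.9689 → 15.9689 [wait]

price = 15.9689
tree:
15.9689
23.0447 8.9503
32.2307 13.9971 3.8766
43.4812 21.2613 6.7249 0.9803
54.7561 31.1310 11.4432 1.9357 0.0000
64.4028 43.4812 18.9711 3.8221 0.0000 0.0000
72.6565 54.7561 30.3033 7.5468 0.0000 0.0000 0.0000
79.7184 64.4028 43.4812 14.9014 0.0000 0.0000 0.0000 0.0000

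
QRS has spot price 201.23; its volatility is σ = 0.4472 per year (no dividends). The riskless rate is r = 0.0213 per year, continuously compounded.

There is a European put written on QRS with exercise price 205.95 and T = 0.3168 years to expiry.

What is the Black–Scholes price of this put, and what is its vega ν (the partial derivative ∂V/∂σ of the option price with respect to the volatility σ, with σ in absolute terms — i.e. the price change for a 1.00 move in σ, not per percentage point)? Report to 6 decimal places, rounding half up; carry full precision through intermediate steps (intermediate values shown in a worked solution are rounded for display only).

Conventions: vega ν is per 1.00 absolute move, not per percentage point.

price = 22.031131
ν = 45.102356

σ√T = 0.4472·√0.3168 = 0.251706
d₁ = (ln(S/K) + (r+σ²/2)T) / (σ√T) = (ln(201.23/205.95) + (0.0213+0.4472²/2)·0.3168) / 0.251706 = (-0.023185 + 0.038426) / 0.251706 = 0.060551
d₂ = d₁ − σ√T = 0.060551 − 0.251706 = -0.191156
e^{−rT} = 0.993275
N(−d₁) = 0.475858,  N(−d₂) = 0.575798
Put price V = K·e^{−rT}·N(−d₂) − S·N(−d₁) = 117.788134 − 95.757003 = 22.031131
φ(d₁) = (1/√(2π))·e^{−d₁²/2} = 0.398212
ν = S·φ(d₁)·√T = 45.102356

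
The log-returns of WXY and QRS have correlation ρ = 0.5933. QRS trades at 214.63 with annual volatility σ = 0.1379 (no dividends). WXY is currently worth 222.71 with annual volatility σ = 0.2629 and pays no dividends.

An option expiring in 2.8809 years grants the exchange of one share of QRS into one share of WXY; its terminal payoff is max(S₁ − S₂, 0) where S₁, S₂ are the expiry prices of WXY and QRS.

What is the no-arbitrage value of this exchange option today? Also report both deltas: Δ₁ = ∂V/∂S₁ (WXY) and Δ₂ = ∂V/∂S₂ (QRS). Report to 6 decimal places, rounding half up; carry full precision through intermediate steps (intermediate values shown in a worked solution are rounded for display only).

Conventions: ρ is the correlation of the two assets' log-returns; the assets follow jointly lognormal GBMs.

σ_eff = √(σ₁² + σ₂² − 2ρσ₁σ₂) = √(0.2629² + 0.1379² − 2·0.5933·0.2629·0.1379) = 0.212400
d₁ = (ln(S₁/S₂) + (q₂ − q₁ + σ_eff²/2)T) / (σ_eff√T) = (ln(222.71/214.63) + (0.0 − 0.0 + 0.022557)·2.8809) / 0.360512 = 0.282763
d₂ = d₁ − σ_eff√T = 0.282763 − 0.360512 = -0.077749
N(d₁) = 0.611321,  N(d₂) = 0.469014
V = S₁·e^{−q₁T}·N(d₁) − S₂·e^{−q₂T}·N(d₂) = 136.147204 − 100.664427 = 35.482776
Key observation: r never enters — measured in units of QRS, the claim is a call on S₁/S₂ struck at 1, so only the dividend yields and σ_eff matter.
Δ₁ = e^{−q₁T}·N(d₁) = 0.611321;  Δ₂ = −e^{−q₂T}·N(d₂) = -0.469014

exchange price = 35.482776
Δ1 = 0.611321
Δ2 = -0.469014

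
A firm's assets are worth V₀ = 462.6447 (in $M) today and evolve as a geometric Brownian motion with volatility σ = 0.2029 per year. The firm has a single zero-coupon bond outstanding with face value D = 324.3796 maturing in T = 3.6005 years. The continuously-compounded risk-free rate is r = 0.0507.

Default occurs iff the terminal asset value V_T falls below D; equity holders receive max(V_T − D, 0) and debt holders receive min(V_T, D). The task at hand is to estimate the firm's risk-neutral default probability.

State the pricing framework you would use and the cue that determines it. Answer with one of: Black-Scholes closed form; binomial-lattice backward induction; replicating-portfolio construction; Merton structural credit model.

framework: Merton structural credit model

Key observation: a levered firm with one bullet debt due at 3.6005 years is the canonical structural-credit setup: equity is a call on the firm's assets struck at the face value.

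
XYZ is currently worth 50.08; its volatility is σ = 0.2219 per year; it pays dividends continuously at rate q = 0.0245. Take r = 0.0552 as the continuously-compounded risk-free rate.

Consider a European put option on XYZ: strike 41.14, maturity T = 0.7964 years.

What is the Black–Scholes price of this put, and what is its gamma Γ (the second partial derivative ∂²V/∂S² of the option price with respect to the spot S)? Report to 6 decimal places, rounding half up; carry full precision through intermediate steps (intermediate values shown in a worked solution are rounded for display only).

σ√T = 0.2219·√0.7964 = 0.198026
d₁ = (ln(S/K) + (r−q+σ²/2)T) / (σ√T) = (ln(50.08/41.14) + (0.0552−0.0245+0.2219²/2)·0.7964) / 0.198026 = (0.196641 + 0.044057) / 0.198026 = 1.215483
d₂ = d₁ − σ√T = 1.215483 − 0.198026 = 1.017456
e^{−rT} = 0.956991
e^{−qT} = 0.980677
N(−d₁) = 0.112091,  N(−d₂) = 0.154468
Put price V = K·e^{−rT}·N(−d₂) − S·e^{−qT}·N(−d₁) = 6.081509 − 5.505052 = 0.576457
φ(d₁) = (1/√(2π))·e^{−d₁²/2} = 0.190589
Γ = e^{−qT}·φ(d₁) / (S·σ·√T) = 0.018847

price = 0.576457
Γ = 0.018847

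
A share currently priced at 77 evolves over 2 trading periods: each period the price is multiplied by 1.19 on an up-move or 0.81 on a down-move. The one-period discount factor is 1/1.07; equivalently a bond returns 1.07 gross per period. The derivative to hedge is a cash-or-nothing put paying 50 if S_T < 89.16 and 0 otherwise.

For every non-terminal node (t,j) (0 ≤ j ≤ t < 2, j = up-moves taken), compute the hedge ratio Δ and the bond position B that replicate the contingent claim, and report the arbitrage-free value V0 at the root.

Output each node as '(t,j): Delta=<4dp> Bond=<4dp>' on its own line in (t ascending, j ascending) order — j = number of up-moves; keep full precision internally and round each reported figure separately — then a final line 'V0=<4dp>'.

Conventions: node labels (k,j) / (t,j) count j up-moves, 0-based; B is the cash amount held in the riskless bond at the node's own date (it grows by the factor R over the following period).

(0,0): Delta=-1.0927 Bond=107.3652
(1,0): Delta=0.0000 Bond=46.7290
(1,1): Delta=-1.4360 Bond=146.3355
V0=23.2272

The replicating-portfolio and risk-neutral prices coincide; use p* = (1.07−0.81)/(1.19−0.81) = 0.6842 for the latter.
Payoffs at expiry: V(2,0)=50.0000, V(2,1)=50.0000, V(2,2)=0.0000
Node (1,0) S=62.3700: V=(p*·50.0000+(1−p*)·50.0000)/1.07=46.7290; Δ=(50.0000−50.0000)/(74.2203−50.5197)=0.0000; B=V−Δ·S=46.7290
Node (1,1) S=91.6300: V=(p*·0.0000+(1−p*)·50.0000)/1.07=14.7565; Δ=(0.0000−50.0000)/(109.0397−74.2203)=-1.4360; B=V−Δ·S=146.3355
Node (0,0) S=77.0000: V=(p*·14.7565+(1−p*)·46.7290)/1.07=23.2272; Δ=(14.7565−46.7290)/(91.6300−62.3700)=-1.0927; B=V−Δ·S=107.3652
Sanity check at the root: Δ(0,0)·S0 + B(0,0) reproduces V0 = 23.2272.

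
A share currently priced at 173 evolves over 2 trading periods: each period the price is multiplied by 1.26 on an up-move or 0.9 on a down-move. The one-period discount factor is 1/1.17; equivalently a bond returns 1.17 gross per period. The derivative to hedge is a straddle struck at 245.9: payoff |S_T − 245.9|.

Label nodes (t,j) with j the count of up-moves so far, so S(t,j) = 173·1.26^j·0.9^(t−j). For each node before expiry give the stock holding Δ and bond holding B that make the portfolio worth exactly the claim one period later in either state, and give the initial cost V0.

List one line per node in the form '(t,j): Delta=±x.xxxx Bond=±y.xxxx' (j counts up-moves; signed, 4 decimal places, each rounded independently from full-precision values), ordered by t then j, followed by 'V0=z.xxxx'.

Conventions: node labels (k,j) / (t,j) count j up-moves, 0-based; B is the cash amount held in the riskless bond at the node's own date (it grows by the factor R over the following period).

No-arbitrage ⇒ martingale measure with p* = (R−d)/(u−d) = 0.7500.
Payoffs at expiry: V(2,0)=105.7700, V(2,1)=49.7180, V(2,2)=28.7548
Node (1,0) S=155.7000: V=(p*·49.7180+(1−p*)·105.7700)/1.17=54.4709; Δ=(49.7180−105.7700)/(196.1820−140.1300)=-1.0000; B=V−Δ·S=210.1709
Node (1,1) S=217.9800: V=(p*·28.7548+(1−p*)·49.7180)/1.17=29.0561; Δ=(28.7548−49.7180)/(274.6548−196.1820)=-0.2671; B=V−Δ·S=87.2872
Node (0,0) S=173.0000: V=(p*·29.0561+(1−p*)·54.4709)/1.17=30.2648; Δ=(29.0561−54.4709)/(217.9800−155.7000)=-0.4081; B=V−Δ·S=100.8616
Check: Δ(0,0)·S0 + B(0,0) = 30.2648 = V0.

(0,0): Delta=-0.4081 Bond=100.8616
(1,0): Delta=-1.0000 Bond=210.1709
(1,1): Delta=-0.2671 Bond=87.2872
V0=30.2648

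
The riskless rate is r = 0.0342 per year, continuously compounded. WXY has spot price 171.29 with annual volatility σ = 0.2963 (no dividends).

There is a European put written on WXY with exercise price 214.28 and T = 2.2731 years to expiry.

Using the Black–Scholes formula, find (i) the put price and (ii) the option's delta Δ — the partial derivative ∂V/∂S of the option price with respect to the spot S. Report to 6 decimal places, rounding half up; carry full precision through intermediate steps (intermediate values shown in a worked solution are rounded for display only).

price = 47.839955
Δ = -0.541366

σ√T = 0.2963·√2.2731 = 0.446726
d₁ = (ln(S/K) + (r+σ²/2)T) / (σ√T) = (ln(171.29/214.28) + (0.0342+0.2963²/2)·2.2731) / 0.446726 = (-0.223926 + 0.177522) / 0.446726 = -0.103875
d₂ = d₁ − σ√T = -0.103875 − 0.446726 = -0.550601
e^{−rT} = 0.925205
N(−d₁) = 0.541366,  N(−d₂) = 0.709046
Put price V = K·e^{−rT}·N(−d₂) − S·N(−d₁) = 140.570486 − 92.730532 = 47.839955
Δ = −N(−d₁) = -0.541366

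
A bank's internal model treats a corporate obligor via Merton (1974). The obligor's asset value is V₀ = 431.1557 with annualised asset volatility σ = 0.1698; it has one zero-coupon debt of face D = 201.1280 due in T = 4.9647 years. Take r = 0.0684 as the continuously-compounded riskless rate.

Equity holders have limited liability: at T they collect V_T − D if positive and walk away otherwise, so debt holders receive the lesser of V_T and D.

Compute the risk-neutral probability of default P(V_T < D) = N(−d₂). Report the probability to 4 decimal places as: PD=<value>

Work the structural quantities from V₀ = 431.1557 against face 201.1280:
d₁ = [ln(V₀/D) + (r + σ²/2)T] / (σ√T)
   = [ln(431.1557/201.1280) + (0.0684 + 0.5·0.1698²)·4.9647] / (0.1698·√4.9647)
   = [0.762528 + 0.411157] / 0.378342 = 3.102181
d₂ = d₁ − σ√T = 3.102181 − 0.378342 = 2.723840
risk-neutral PD = N(−d₂) = N(-2.723840) = 0.003226

PD=0.0032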